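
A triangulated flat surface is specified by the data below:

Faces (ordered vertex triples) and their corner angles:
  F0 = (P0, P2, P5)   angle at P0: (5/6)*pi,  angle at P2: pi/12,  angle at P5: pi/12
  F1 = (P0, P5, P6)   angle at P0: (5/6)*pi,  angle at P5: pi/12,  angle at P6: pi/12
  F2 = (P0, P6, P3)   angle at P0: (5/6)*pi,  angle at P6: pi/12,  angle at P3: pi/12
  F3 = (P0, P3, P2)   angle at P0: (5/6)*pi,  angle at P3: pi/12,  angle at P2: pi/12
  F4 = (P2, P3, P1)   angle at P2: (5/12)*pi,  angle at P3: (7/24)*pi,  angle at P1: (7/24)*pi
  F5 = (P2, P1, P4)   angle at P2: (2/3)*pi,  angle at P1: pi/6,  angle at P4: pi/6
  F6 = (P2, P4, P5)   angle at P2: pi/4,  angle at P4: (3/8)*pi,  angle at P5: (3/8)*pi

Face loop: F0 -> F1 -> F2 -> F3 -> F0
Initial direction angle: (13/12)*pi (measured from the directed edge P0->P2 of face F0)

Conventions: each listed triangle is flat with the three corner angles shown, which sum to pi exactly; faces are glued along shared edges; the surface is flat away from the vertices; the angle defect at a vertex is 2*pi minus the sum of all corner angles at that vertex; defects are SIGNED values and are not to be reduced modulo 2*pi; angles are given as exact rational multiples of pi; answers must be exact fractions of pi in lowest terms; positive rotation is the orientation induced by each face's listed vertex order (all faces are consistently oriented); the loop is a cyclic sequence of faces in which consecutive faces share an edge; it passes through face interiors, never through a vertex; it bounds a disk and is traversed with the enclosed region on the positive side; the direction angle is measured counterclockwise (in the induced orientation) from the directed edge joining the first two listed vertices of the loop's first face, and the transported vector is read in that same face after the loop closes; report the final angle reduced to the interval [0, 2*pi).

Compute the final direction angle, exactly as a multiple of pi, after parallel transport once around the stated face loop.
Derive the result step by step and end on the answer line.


enclosed vertex P0: corner angles sum to (10/3)*pi, defect = 2*pi - (10/3)*pi = (-4/3)*pi
adding the enclosed defects to the starting angle (mod 2*pi, induced orientation) gives the holonomy
final angle = (13/12)*pi - (4/3)*pi = (7/4)*pi (mod 2*pi)

Answer: final direction angle = (7/4)*pi


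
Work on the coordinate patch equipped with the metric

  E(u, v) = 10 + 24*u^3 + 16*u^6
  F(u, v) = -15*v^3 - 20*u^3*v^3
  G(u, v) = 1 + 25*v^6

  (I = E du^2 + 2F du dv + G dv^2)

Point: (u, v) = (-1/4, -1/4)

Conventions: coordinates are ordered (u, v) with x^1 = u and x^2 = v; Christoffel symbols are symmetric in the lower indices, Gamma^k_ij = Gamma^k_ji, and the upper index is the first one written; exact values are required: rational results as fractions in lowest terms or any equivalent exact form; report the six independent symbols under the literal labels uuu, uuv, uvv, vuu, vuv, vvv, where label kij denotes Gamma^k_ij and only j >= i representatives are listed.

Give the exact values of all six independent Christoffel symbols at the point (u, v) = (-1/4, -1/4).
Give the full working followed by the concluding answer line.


E = 2465/256, F = 235/1024, G = 4121/4096 at the point
E_u = 141/32, E_v = 0, F_u = 15/256, F_v = -705/256, G_u = 0, G_v = -75/512
EG - F^2 = 39465/4096;  g^inv = (4096/39465) * [[4121/4096, -235/1024], [-235/1024, 2465/256]]
first-kind symbols [ij,l] = (1/2)(d_i g_jl + d_j g_il - d_l g_ij): [uu,u] = E_u/2 = 141/64, [uu,v] = F_u - E_v/2 = 15/256, [uv,u] = E_v/2 = 0, [uv,v] = G_u/2 = 0, [vv,u] = F_v - G_u/2 = -705/256, [vv,v] = G_v/2 = -75/1024
Gamma^u_ij = (G*[ij,u] - F*[ij,v])/(EG - F^2), Gamma^v_ij = (E*[ij,v] - F*[ij,u])/(EG - F^2)

Answer: Gamma_uuu = 3008/13155, Gamma_uuv = 0, Gamma_uvv = -752/2631, Gamma_vuu = 16/2631, Gamma_vuv = 0, Gamma_vvv = -20/2631


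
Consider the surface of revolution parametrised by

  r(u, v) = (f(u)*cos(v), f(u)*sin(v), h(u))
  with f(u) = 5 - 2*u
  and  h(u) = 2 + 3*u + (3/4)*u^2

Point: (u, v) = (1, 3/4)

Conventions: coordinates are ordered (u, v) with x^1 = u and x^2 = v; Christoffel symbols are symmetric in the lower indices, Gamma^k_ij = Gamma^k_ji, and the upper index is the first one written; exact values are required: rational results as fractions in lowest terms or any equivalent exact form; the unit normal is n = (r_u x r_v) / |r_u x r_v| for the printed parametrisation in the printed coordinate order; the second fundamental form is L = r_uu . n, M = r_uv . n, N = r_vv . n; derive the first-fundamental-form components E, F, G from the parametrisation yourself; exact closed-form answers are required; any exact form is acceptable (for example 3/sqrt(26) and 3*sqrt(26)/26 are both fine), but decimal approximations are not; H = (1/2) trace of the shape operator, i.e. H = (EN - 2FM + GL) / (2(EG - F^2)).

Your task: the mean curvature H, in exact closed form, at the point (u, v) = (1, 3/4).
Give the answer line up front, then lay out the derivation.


Answer: H = 267*sqrt(97)/18818

f = 3, f' = -2, f'' = 0, h' = 9/2, h'' = 3/2
E = 97/4, F = 0, G = 9; answer radicand W^2 = 97/4
unnormalised second-form numerators: l = -3, m = 0, n = 27/2; L = l/sqrt(97/4), and similarly M = m/sqrt(W^2), N = n/sqrt(W^2)
H = (E*n - 2*F*m + G*l) / (2*(EG - F^2)*sqrt(W^2)); E*n - 2*F*m + G*l = 2403/8, EG - F^2 = 873/4, so H = (267/388)/sqrt(97/4)


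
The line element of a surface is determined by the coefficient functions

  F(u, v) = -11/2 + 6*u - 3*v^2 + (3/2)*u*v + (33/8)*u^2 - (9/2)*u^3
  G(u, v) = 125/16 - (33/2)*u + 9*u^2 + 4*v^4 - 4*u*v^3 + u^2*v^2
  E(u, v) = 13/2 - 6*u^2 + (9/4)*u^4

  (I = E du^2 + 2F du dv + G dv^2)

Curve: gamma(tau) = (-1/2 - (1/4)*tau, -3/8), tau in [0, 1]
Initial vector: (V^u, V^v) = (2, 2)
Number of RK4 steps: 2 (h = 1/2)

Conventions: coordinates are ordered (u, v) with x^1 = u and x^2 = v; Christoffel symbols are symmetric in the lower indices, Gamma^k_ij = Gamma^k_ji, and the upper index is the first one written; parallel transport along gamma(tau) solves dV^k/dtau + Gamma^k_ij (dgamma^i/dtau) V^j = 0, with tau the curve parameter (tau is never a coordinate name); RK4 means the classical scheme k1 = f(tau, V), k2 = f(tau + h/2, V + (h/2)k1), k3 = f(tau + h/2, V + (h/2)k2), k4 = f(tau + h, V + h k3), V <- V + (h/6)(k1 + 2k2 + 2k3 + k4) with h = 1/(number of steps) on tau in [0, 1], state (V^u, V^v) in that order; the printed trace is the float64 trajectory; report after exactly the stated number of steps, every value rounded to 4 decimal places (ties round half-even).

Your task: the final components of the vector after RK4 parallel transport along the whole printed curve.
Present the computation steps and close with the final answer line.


gamma'(tau) = (-1/4, 0); f(tau, V)^k = -Gamma^k_ij(gamma(tau)) gamma'^i(tau) V^j; h = 1/2; intermediate values shown to 6 dp
curve data and Christoffel symbols at the stage parameters:
  tau = 0.000000: gamma = (-0.500000, -0.375000), gamma' = (-0.250000, 0.000000); Gamma_uuu = 0.676572, Gamma_uuv = -2.012376, Gamma_uvv = 5.834406, Gamma_vuu = 0.147654, Gamma_vuv = -1.468009, Gamma_vvv = 2.238957
  tau = 0.250000: gamma = (-0.562500, -0.375000), gamma' = (-0.250000, 0.000000); Gamma_uuu = 0.560137, Gamma_uuv = -1.863194, Gamma_uvv = 5.969103, Gamma_vuu = 0.018850, Gamma_vuv = -1.308232, Gamma_vvv = 2.053911
  tau = 0.500000: gamma = (-0.625000, -0.375000), gamma' = (-0.250000, 0.000000); Gamma_uuu = 0.454171, Gamma_uuv = -1.706240, Gamma_uvv = 6.110429, Gamma_vuu = -0.091945, Gamma_vuv = -1.161414, Gamma_vvv = 1.864409
  tau = 0.750000: gamma = (-0.687500, -0.375000), gamma' = (-0.250000, 0.000000); Gamma_uuu = 0.358988, Gamma_uuv = -1.540912, Gamma_uvv = 6.259143, Gamma_vuu = -0.186761, Gamma_vuv = -1.027589, Gamma_vvv = 1.669712
  tau = 1.000000: gamma = (-0.750000, -0.375000), gamma' = (-0.250000, 0.000000); Gamma_uuu = 0.275014, Gamma_uuv = -1.366527, Gamma_uvv = 6.416029, Gamma_vuu = -0.267478, Gamma_vuv = -0.906940, Gamma_vvv = 1.469017
step 0: V^u = 2.0000, V^v = 2.0000
step 1: k1 = (-0.667902, -0.660177), k2 = (-0.598033, -0.591499), k3 = (-0.603585, -0.597032), k4 = (-0.532966, -0.533067); V <- V + (h/6)(k1 + 2k2 + 2k3 + k4): V^u = 1.6997, V^v = 1.7025
step 2: k1 = (-0.533224, -0.533388), k2 = (-0.463897, -0.476238), k3 = (-0.467845, -0.480718), k4 = (-0.398731, -0.429526); V <- V + (h/6)(k1 + 2k2 + 2k3 + k4): V^u = 1.4667, V^v = 1.4627

Answer: V^u = 1.4667, V^v = 1.4627


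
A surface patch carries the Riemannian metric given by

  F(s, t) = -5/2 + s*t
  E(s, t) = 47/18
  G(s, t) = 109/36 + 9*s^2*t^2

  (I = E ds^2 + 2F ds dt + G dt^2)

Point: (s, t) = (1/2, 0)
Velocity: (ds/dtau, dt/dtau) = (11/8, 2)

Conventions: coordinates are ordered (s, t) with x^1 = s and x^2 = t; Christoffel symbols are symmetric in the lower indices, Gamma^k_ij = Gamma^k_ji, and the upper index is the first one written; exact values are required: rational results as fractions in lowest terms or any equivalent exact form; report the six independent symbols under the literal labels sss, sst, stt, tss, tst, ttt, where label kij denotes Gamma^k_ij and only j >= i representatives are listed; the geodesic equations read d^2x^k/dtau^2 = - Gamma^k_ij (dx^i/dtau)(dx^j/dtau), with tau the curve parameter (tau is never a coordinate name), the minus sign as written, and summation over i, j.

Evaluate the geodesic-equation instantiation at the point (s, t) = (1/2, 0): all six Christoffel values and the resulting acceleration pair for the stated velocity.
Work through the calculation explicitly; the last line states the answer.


E = 47/18, F = -5/2, G = 109/36 at the point
E_s = 0, E_t = 0, F_s = 0, F_t = 1/2, G_s = 0, G_t = 0
EG - F^2 = 1073/648;  g^inv = (648/1073) * [[109/36, 5/2], [5/2, 47/18]]
first-kind symbols [ij,l] = (1/2)(d_i g_jl + d_j g_il - d_l g_ij): [ss,s] = E_s/2 = 0, [ss,t] = F_s - E_t/2 = 0, [st,s] = E_t/2 = 0, [st,t] = G_s/2 = 0, [tt,s] = F_t - G_s/2 = 1/2, [tt,t] = G_t/2 = 0
Gamma^s_ij = (G*[ij,s] - F*[ij,t])/(EG - F^2), Gamma^t_ij = (E*[ij,t] - F*[ij,s])/(EG - F^2)
Gamma_sss = 0, Gamma_sst = 0, Gamma_stt = 981/1073, Gamma_tss = 0, Gamma_tst = 0, Gamma_ttt = 810/1073
d^2s/dtau^2 = -(Gamma_sss*(11/8)^2 + 2*Gamma_sst*(11/8)*(2) + Gamma_stt*(2)^2) = -3924/1073
d^2t/dtau^2 = -(Gamma_tss*(11/8)^2 + 2*Gamma_tst*(11/8)*(2) + Gamma_ttt*(2)^2) = -3240/1073

Answer: Gamma_sss = 0, Gamma_sst = 0, Gamma_stt = 981/1073, Gamma_tss = 0, Gamma_tst = 0, Gamma_ttt = 810/1073; accelerations (d^2s/dtau^2, d^2t/dtau^2) = (-3924/1073, -3240/1073)


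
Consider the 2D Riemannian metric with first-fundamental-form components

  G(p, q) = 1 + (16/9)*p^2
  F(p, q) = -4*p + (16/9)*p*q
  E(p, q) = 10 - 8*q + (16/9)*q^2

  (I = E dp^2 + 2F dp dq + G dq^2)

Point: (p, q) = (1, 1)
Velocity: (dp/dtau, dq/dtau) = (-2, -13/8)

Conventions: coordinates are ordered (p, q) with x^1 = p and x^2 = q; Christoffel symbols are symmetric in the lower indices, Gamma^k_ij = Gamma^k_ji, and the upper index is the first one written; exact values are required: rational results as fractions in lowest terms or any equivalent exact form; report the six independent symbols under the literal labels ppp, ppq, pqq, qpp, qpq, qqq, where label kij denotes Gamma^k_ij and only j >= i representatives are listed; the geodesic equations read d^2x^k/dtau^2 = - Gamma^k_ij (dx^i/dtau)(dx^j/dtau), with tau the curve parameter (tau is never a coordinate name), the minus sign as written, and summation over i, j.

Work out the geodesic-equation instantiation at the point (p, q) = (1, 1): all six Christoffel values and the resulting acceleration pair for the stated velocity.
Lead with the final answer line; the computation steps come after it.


Answer: Gamma_ppp = 0, Gamma_ppq = -2/5, Gamma_pqq = 0, Gamma_qpp = 0, Gamma_qpq = 8/25, Gamma_qqq = 0; accelerations (d^2p/dtau^2, d^2q/dtau^2) = (13/5, -52/25)

E = 34/9, F = -20/9, G = 25/9 at the point
E_p = 0, E_q = -40/9, F_p = -20/9, F_q = 16/9, G_p = 32/9, G_q = 0
EG - F^2 = 50/9;  g^inv = (9/50) * [[25/9, 20/9], [20/9, 34/9]]
first-kind symbols [ij,l] = (1/2)(d_i g_jl + d_j g_il - d_l g_ij): [pp,p] = E_p/2 = 0, [pp,q] = F_p - E_q/2 = 0, [pq,p] = E_q/2 = -20/9, [pq,q] = G_p/2 = 16/9, [qq,p] = F_q - G_p/2 = 0, [qq,q] = G_q/2 = 0
Gamma^p_ij = (G*[ij,p] - F*[ij,q])/(EG - F^2), Gamma^q_ij = (E*[ij,q] - F*[ij,p])/(EG - F^2)
Gamma_ppp = 0, Gamma_ppq = -2/5, Gamma_pqq = 0, Gamma_qpp = 0, Gamma_qpq = 8/25, Gamma_qqq = 0
d^2p/dtau^2 = -(Gamma_ppp*(-2)^2 + 2*Gamma_ppq*(-2)*(-13/8) + Gamma_pqq*(-13/8)^2) = 13/5
d^2q/dtau^2 = -(Gamma_qpp*(-2)^2 + 2*Gamma_qpq*(-2)*(-13/8) + Gamma_qqq*(-13/8)^2) = -52/25


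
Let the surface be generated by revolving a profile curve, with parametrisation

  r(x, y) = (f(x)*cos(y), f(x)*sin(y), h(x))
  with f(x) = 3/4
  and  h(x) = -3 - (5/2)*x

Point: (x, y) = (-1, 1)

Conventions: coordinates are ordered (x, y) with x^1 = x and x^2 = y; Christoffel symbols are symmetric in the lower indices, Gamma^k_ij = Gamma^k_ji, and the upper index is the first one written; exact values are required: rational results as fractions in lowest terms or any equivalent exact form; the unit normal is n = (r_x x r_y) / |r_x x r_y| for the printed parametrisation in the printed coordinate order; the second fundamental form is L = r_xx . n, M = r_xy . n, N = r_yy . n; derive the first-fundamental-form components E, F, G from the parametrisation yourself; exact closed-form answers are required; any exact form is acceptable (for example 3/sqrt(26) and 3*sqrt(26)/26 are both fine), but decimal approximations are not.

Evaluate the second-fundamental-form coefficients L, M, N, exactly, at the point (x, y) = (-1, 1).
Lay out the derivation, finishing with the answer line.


f = 3/4, f' = 0, f'' = 0, h' = -5/2, h'' = 0
E = 25/4, F = 0, G = 9/16; answer radicand W^2 = 25/4
unnormalised second-form numerators: l = 0, m = 0, n = -15/8; L = l/sqrt(25/4), and similarly M = m/sqrt(W^2), N = n/sqrt(W^2)

Answer: L = 0, M = 0, N = -3/4


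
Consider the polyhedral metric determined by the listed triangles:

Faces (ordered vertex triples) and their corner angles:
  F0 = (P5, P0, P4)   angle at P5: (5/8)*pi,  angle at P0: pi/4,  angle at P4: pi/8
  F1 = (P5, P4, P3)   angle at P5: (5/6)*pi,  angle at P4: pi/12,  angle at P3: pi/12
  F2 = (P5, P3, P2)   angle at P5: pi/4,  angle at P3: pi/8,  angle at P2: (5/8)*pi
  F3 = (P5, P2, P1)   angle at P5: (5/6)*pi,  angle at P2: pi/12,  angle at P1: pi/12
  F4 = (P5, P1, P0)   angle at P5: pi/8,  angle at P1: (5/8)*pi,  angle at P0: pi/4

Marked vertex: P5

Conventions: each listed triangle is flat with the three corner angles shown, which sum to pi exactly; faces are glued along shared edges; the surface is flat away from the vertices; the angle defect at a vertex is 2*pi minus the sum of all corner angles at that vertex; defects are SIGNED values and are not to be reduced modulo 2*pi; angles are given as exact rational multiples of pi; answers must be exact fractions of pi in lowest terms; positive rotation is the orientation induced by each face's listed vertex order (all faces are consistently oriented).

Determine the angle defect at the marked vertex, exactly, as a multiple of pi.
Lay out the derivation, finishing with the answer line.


Sum of corner angles at P5: (8/3)*pi
defect = 2*pi - (8/3)*pi

Answer: defect(P5) = (-2/3)*pi


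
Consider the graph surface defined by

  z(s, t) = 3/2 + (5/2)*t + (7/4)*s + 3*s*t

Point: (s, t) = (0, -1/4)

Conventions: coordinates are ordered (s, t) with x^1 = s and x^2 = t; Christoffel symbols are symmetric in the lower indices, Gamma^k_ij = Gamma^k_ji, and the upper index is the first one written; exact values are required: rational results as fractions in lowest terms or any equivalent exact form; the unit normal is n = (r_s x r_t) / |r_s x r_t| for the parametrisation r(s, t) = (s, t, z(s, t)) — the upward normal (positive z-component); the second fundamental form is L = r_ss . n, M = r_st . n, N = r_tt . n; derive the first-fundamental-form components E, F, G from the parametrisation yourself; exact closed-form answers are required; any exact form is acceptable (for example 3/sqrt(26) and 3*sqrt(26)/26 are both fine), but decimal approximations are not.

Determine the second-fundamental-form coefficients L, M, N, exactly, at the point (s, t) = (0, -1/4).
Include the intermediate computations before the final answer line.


z_s = 1, z_t = 5/2, z_ss = 0, z_st = 3, z_tt = 0
E = 2, F = 5/2, G = 29/4; answer radicand W^2 = 33/4
unnormalised second-form numerators: l = 0, m = 3, n = 0; L = l/sqrt(33/4), and similarly M = m/sqrt(W^2), N = n/sqrt(W^2)

Answer: L = 0, M = 2*sqrt(33)/11, N = 0


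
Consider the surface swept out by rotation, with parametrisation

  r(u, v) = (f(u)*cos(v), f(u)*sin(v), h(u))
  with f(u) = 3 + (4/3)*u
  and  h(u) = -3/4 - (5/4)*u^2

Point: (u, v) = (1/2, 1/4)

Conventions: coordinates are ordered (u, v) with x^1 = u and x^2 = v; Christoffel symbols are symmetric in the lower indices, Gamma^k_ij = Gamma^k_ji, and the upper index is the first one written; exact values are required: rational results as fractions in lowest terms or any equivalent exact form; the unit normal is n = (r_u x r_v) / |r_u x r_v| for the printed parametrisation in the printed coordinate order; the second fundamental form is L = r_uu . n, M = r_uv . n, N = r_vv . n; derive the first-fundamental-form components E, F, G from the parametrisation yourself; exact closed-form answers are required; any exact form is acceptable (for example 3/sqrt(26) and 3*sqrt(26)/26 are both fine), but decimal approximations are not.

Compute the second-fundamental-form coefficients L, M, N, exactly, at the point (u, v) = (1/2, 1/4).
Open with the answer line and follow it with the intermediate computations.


Answer: L = -40*sqrt(481)/481, M = 0, N = -55*sqrt(481)/481

f = 11/3, f' = 4/3, f'' = 0, h' = -5/4, h'' = -5/2
E = 481/144, F = 0, G = 121/9; answer radicand W^2 = 481/144
unnormalised second-form numerators: l = -10/3, m = 0, n = -55/12; L = l/sqrt(481/144), and similarly M = m/sqrt(W^2), N = n/sqrt(W^2)


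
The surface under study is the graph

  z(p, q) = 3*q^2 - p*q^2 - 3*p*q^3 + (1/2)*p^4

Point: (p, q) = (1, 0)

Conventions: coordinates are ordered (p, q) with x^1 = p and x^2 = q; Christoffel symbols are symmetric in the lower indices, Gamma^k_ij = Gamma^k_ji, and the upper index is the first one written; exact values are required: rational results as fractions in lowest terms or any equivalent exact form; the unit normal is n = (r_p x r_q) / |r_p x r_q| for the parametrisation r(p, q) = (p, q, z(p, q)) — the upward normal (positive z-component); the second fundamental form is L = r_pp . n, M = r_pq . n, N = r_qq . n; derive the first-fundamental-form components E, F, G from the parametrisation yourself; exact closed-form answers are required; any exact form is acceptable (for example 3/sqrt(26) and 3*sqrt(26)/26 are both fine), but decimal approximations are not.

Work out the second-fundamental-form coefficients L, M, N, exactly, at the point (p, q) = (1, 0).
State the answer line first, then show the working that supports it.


Answer: L = 6*sqrt(5)/5, M = 0, N = 4*sqrt(5)/5

z_p = 2, z_q = 0, z_pp = 6, z_pq = 0, z_qq = 4
E = 5, F = 0, G = 1; answer radicand W^2 = 5
unnormalised second-form numerators: l = 6, m = 0, n = 4; L = l/sqrt(5), and similarly M = m/sqrt(W^2), N = n/sqrt(W^2)


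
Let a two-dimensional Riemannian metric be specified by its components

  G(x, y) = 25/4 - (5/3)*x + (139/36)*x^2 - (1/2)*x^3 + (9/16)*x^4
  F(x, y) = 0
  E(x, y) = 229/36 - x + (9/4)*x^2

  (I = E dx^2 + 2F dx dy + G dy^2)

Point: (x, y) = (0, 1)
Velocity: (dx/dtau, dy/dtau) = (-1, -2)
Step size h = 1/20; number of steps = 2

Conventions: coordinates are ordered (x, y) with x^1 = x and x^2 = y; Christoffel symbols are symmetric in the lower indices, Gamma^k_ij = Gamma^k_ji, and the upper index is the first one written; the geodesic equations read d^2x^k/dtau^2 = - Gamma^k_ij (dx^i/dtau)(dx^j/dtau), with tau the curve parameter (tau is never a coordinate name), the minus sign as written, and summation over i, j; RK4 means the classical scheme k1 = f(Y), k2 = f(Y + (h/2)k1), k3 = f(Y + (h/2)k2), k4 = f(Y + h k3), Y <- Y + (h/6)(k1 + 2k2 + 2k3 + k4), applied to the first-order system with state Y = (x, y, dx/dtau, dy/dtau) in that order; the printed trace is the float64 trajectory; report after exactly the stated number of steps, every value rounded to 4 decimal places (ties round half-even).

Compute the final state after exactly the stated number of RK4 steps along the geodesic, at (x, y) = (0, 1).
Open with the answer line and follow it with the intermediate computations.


Answer: x = -0.1025, y = 0.8031, dx/dtau = -1.0521, dy/dtau = -1.9344

f(Y) = (dx/dtau, dy/dtau, -Gamma^x_ij Y'^i Y'^j, -Gamma^y_ij Y'^i Y'^j) with the Gammas evaluated at the stage position; h = 0.050000; intermediate values shown to 6 dp
step 0: x = 0.0000, y = 1.0000, dx/dtau = -1.0000, dy/dtau = -2.0000
step 1:
  k1: at (x, y) = (0.000000, 1.000000), (dx/dtau, dy/dtau) = (-1.000000, -2.000000); Gamma_xxx = -0.078603, Gamma_xxy = 0.000000, Gamma_xyy = 0.131004, Gamma_yxx = 0.000000, Gamma_yxy = -0.133333, Gamma_yyy = 0.000000; k1 = (-1.000000, -2.000000, -0.445415, 0.533333)
  k2: at (x, y) = (-0.025000, 0.950000), (dx/dtau, dy/dtau) = (-1.011135, -1.986667); Gamma_xxx = -0.087084, Gamma_xxy = 0.000000, Gamma_xyy = 0.145651, Gamma_yxx = 0.000000, Gamma_yxy = -0.147813, Gamma_yyy = 0.000000; k2 = (-1.011135, -1.986667, -0.485827, 0.593850)
  k3: at (x, y) = (-0.025278, 0.950333), (dx/dtau, dy/dtau) = (-1.012146, -1.985154); Gamma_xxx = -0.087178, Gamma_xxy = 0.000000, Gamma_xyy = 0.145814, Gamma_yxx = 0.000000, Gamma_yxy = -0.147973, Gamma_yyy = 0.000000; k3 = (-1.012146, -1.985154, -0.485320, 0.594635)
  k4: at (x, y) = (-0.050607, 0.900742), (dx/dtau, dy/dtau) = (-1.024266, -1.970268); Gamma_xxx = -0.095655, Gamma_xxy = 0.000000, Gamma_xyy = 0.160624, Gamma_yxx = 0.000000, Gamma_yxy = -0.162477, Gamma_yyy = 0.000000; k4 = (-1.024266, -1.970268, -0.523181, 0.655781)
  Y <- Y + (h/6)(k1 + 2k2 + 2k3 + k4): x = -0.0506, y = 0.9007, dx/dtau = -1.0243, dy/dtau = -1.9703
step 2:
  k1: at (x, y) = (-0.050590, 0.900717), (dx/dtau, dy/dtau) = (-1.024257, -1.970283); Gamma_xxx = -0.095650, Gamma_xxy = 0.000000, Gamma_xyy = 0.160614, Gamma_yxx = 0.000000, Gamma_yxy = -0.162467, Gamma_yyy = 0.000000; k1 = (-1.024257, -1.970283, -0.523159, 0.655741)
  k2: at (x, y) = (-0.076197, 0.851460), (dx/dtau, dy/dtau) = (-1.037336, -1.953889); Gamma_xxx = -0.104094, Gamma_xxy = 0.000000, Gamma_xyy = 0.175554, Gamma_yxx = 0.000000, Gamma_yxy = -0.176945, Gamma_yyy = 0.000000; k2 = (-1.037336, -1.953889, -0.558198, 0.717280)
  k3: at (x, y) = (-0.076524, 0.851870), (dx/dtau, dy/dtau) = (-1.038212, -1.952351); Gamma_xxx = -0.104201, Gamma_xxy = 0.000000, Gamma_xyy = 0.175745, Gamma_yxx = 0.000000, Gamma_yxy = -0.177129, Gamma_yyy = 0.000000; k3 = (-1.038212, -1.952351, -0.557565, 0.718065)
  k4: at (x, y) = (-0.102501, 0.803100), (dx/dtau, dy/dtau) = (-1.052136, -1.934379); Gamma_xxx = -0.112625, Gamma_xxy = 0.000000, Gamma_xyy = 0.190865, Gamma_yxx = 0.000000, Gamma_yxy = -0.191611, Gamma_yyy = 0.000000; k4 = (-1.052136, -1.934379, -0.589510, 0.779946)
  Y <- Y + (h/6)(k1 + 2k2 + 2k3 + k4): x = -0.1025, y = 0.8031, dx/dtau = -1.0521, dy/dtau = -1.9344


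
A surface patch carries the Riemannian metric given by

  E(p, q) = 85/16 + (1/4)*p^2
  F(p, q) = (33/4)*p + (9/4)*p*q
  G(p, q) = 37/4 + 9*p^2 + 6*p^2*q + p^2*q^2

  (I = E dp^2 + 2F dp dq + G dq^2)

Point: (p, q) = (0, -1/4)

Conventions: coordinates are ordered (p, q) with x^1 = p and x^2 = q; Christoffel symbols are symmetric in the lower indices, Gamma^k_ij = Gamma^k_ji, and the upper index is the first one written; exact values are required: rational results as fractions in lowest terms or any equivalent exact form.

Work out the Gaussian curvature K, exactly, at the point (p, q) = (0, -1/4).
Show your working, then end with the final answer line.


E = 85/16, F = 0, G = 37/4, EG - F^2 = 3145/64 at the point
E_p = 0, E_q = 0, F_p = 123/16, F_q = 0, G_p = 0, G_q = 0
E_qq = 0, F_pq = 9/4, G_pp = 121/8
Brioschi: K = (det M1 - det M2) / (EG - F^2)^2 with the standard first/second-derivative matrices M1, M2.
M1 = [[-E_qq/2 + F_pq - G_pp/2, E_p/2, F_p - E_q/2], [F_q - G_p/2, E, F], [G_q/2, F, G]] = [[-85/16, 0, 123/16], [0, 85/16, 0], [0, 0, 37/4]]; det M1 = -267325/1024
M2 = [[0, E_q/2, G_p/2], [E_q/2, E, F], [G_p/2, F, G]] = [[0, 0, 0], [0, 85/16, 0], [0, 0, 37/4]]; det M2 = 0
det M1 - det M2 = -267325/1024; K = -267325/1024 / (3145/64)^2 = -4/37

Answer: K = -4/37


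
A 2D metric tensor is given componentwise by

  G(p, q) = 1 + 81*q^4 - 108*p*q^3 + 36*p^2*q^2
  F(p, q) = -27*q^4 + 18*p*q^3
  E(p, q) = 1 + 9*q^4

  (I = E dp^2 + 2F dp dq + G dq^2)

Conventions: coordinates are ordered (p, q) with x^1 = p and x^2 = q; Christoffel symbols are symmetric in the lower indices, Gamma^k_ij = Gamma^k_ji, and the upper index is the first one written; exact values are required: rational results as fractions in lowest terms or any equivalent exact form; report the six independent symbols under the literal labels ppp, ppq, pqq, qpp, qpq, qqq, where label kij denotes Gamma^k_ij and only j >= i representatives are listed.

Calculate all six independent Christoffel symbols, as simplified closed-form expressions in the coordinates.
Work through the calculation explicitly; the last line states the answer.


E = 1 + 9*q^4; F = -27*q^4 + 18*p*q^3; G = 1 + 81*q^4 - 108*p*q^3 + 36*p^2*q^2
Gamma^k_ij = (1/2) g^{kl} (d_i g_jl + d_j g_il - d_l g_ij), with g^inv = (1/(EG-F^2)) [[G, -F], [-F, E]]
first partials: E_p = 0, E_q = 36*q^3, F_p = 18*q^3, F_q = -108*q^3 + 54*p*q^2, G_p = -108*q^3 + 72*p*q^2, G_q = 324*q^3 - 324*p*q^2 + 72*p^2*q
D = EG - F^2 = 1 + 90*q^4 - 108*p*q^3 + 36*p^2*q^2
expanded: Gamma^p_pp = (G E_p - 2F F_p + F E_q)/(2D), Gamma^p_pq = (G E_q - F G_p)/(2D), Gamma^p_qq = (2G F_q - G G_p - F G_q)/(2D), Gamma^q_pp = (2E F_p - E E_q - F E_p)/(2D), Gamma^q_pq = (E G_p - F E_q)/(2D), Gamma^q_qq = (E G_q - 2F F_q + F G_p)/(2D); substitute and cancel common factors

Answer: Gamma_ppp = 0, Gamma_ppq = 18*q^3/(36*p^2*q^2 - 108*p*q^3 + 90*q^4 + 1), Gamma_pqq = (18*p*q^2 - 54*q^3)/(36*p^2*q^2 - 108*p*q^3 + 90*q^4 + 1), Gamma_qpp = 0, Gamma_qpq = (36*p*q^2 - 54*q^3)/(36*p^2*q^2 - 108*p*q^3 + 90*q^4 + 1), Gamma_qqq = (36*p^2*q - 162*p*q^2 + 162*q^3)/(36*p^2*q^2 - 108*p*q^3 + 90*q^4 + 1)


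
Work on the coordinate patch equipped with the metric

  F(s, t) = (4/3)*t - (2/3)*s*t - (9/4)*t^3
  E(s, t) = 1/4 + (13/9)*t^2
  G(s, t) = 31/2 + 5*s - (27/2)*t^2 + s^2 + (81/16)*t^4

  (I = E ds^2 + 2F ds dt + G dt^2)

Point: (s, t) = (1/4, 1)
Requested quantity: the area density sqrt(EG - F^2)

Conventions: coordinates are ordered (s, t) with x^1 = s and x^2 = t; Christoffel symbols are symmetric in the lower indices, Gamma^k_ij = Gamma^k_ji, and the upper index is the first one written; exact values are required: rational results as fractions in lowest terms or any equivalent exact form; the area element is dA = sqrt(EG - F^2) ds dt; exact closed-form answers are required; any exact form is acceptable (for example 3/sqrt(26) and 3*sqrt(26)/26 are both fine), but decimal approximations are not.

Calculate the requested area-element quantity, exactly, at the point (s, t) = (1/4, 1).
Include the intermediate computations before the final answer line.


E = 61/36, F = -13/12, G = 67/8; EG - F^2 = 3749/288

Answer: sqrt(EG - F^2) = sqrt(7498)/24


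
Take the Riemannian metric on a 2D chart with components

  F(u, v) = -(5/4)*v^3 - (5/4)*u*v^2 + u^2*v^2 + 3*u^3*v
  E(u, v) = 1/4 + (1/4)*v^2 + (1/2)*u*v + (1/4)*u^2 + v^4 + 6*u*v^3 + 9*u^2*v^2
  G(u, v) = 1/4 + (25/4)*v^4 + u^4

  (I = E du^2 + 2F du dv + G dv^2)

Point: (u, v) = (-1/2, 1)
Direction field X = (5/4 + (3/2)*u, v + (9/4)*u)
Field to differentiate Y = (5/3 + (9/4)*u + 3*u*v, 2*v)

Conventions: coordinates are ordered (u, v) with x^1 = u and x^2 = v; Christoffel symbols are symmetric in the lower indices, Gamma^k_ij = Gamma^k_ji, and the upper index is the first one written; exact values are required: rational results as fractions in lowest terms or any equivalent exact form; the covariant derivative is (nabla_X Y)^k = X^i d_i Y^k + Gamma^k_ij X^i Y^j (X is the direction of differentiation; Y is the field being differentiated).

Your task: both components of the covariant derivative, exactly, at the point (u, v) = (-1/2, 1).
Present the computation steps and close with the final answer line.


E = 9/16, F = -3/4, G = 105/16 at the point
E_u = -11/4, E_v = -1/4, F_u = 0, F_v = -19/8, G_u = -1/2, G_v = 25
EG - F^2 = 801/256;  g^inv = (256/801) * [[105/16, 3/4], [3/4, 9/16]]
first-kind symbols [ij,l] = (1/2)(d_i g_jl + d_j g_il - d_l g_ij): [uu,u] = E_u/2 = -11/8, [uu,v] = F_u - E_v/2 = 1/8, [uv,u] = E_v/2 = -1/8, [uv,v] = G_u/2 = -1/4, [vv,u] = F_v - G_u/2 = -17/8, [vv,v] = G_v/2 = 25/2
Gamma^u_ij = (G*[ij,u] - F*[ij,v])/(EG - F^2), Gamma^v_ij = (E*[ij,v] - F*[ij,u])/(EG - F^2)
Gamma_uuu = -254/89, Gamma_uuv = -86/267, Gamma_uvv = -130/89, Gamma_vuu = -82/267, Gamma_vuv = -20/267, Gamma_vvv = 464/267
X = (1/2, -1/8), Y = (-23/24, 2) at the point

Answer: (nabla_X Y)^u = 107257/25632, (nabla_X Y)^v = -7961/12816


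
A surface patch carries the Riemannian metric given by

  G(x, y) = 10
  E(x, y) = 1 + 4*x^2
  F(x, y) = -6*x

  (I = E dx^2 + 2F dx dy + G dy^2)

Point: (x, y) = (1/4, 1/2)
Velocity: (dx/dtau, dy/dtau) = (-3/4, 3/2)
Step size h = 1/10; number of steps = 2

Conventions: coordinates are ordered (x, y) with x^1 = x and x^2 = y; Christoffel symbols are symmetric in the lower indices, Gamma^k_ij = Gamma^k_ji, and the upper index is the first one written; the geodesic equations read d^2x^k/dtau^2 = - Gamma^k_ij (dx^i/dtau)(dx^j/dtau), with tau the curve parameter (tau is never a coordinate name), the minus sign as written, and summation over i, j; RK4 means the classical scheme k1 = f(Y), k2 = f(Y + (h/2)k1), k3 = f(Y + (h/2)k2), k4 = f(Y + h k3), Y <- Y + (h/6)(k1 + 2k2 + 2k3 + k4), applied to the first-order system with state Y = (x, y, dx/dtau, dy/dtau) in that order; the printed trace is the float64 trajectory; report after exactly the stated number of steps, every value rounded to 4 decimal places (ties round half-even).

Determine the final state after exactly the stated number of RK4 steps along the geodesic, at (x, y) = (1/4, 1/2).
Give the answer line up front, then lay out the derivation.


Answer: x = 0.0991, y = 0.8067, dx/dtau = -0.7578, dy/dtau = 1.5674

f(Y) = (dx/dtau, dy/dtau, -Gamma^x_ij Y'^i Y'^j, -Gamma^y_ij Y'^i Y'^j) with the Gammas evaluated at the stage position; h = 0.100000; intermediate values shown to 6 dp
step 0: x = 0.2500, y = 0.5000, dx/dtau = -0.7500, dy/dtau = 1.5000
step 1:
  k1: at (x, y) = (0.250000, 0.500000), (dx/dtau, dy/dtau) = (-0.750000, 1.500000); Gamma_xxx = 0.097561, Gamma_xxy = 0.000000, Gamma_xyy = 0.000000, Gamma_yxx = -0.585366, Gamma_yxy = 0.000000, Gamma_yyy = 0.000000; k1 = (-0.750000, 1.500000, -0.054878, 0.329268)
  k2: at (x, y) = (0.212500, 0.575000), (dx/dtau, dy/dtau) = (-0.752744, 1.516463); Gamma_xxx = 0.083492, Gamma_xxy = 0.000000, Gamma_xyy = 0.000000, Gamma_yxx = -0.589355, Gamma_yxy = 0.000000, Gamma_yyy = 0.000000; k2 = (-0.752744, 1.516463, -0.047308, 0.333942)
  k3: at (x, y) = (0.212363, 0.575823), (dx/dtau, dy/dtau) = (-0.752365, 1.516697); Gamma_xxx = 0.083440, Gamma_xxy = 0.000000, Gamma_xyy = 0.000000, Gamma_yxx = -0.589368, Gamma_yxy = 0.000000, Gamma_yyy = 0.000000; k3 = (-0.752365, 1.516697, -0.047231, 0.333614)
  k4: at (x, y) = (0.174763, 0.651670), (dx/dtau, dy/dtau) = (-0.754723, 1.533361); Gamma_xxx = 0.069062, Gamma_xxy = 0.000000, Gamma_xyy = 0.000000, Gamma_yxx = -0.592758, Gamma_yxy = 0.000000, Gamma_yyy = 0.000000; k4 = (-0.754723, 1.533361, -0.039338, 0.337639)
  Y <- Y + (h/6)(k1 + 2k2 + 2k3 + k4): x = 0.1748, y = 0.6517, dx/dtau = -0.7547, dy/dtau = 1.5334
step 2:
  k1: at (x, y) = (0.174751, 0.651661), (dx/dtau, dy/dtau) = (-0.754722, 1.533367); Gamma_xxx = 0.069057, Gamma_xxy = 0.000000, Gamma_xyy = 0.000000, Gamma_yxx = -0.592759, Gamma_yxy = 0.000000, Gamma_yyy = 0.000000; k1 = (-0.754722, 1.533367, -0.039335, 0.337639)
  k2: at (x, y) = (0.137015, 0.728330), (dx/dtau, dy/dtau) = (-0.756688, 1.550249); Gamma_xxx = 0.054397, Gamma_xxy = 0.000000, Gamma_xyy = 0.000000, Gamma_yxx = -0.595528, Gamma_yxy = 0.000000, Gamma_yyy = 0.000000; k2 = (-0.756688, 1.550249, -0.031147, 0.340986)
  k3: at (x, y) = (0.136917, 0.729174), (dx/dtau, dy/dtau) = (-0.756279, 1.550416); Gamma_xxx = 0.054359, Gamma_xxy = 0.000000, Gamma_xyy = 0.000000, Gamma_yxx = -0.595534, Gamma_yxy = 0.000000, Gamma_yyy = 0.000000; k3 = (-0.756279, 1.550416, -0.031091, 0.340621)
  k4: at (x, y) = (0.099123, 0.806703), (dx/dtau, dy/dtau) = (-0.757831, 1.567429); Gamma_xxx = 0.039494, Gamma_xxy = 0.000000, Gamma_xyy = 0.000000, Gamma_yxx = -0.597651, Gamma_yxy = 0.000000, Gamma_yyy = 0.000000; k4 = (-0.757831, 1.567429, -0.022682, 0.343235)
  Y <- Y + (h/6)(k1 + 2k2 + 2k3 + k4): x = 0.0991, y = 0.8067, dx/dtau = -0.7578, dy/dtau = 1.5674


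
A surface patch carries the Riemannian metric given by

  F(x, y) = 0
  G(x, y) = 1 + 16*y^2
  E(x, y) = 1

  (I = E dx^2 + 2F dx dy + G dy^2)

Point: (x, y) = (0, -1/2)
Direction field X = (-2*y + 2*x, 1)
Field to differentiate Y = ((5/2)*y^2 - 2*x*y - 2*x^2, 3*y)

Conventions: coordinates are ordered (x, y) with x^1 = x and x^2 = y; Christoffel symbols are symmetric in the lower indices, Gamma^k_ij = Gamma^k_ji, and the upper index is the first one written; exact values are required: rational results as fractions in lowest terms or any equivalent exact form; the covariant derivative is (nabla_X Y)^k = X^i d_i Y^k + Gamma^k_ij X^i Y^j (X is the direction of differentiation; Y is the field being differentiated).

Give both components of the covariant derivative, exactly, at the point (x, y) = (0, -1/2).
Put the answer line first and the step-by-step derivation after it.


Answer: (nabla_X Y)^x = -3/2, (nabla_X Y)^y = 27/5

E = 1, F = 0, G = 5 at the point
E_x = 0, E_y = 0, F_x = 0, F_y = 0, G_x = 0, G_y = -16
EG - F^2 = 5;  g^inv = (1/5) * [[5, 0], [0, 1]]
first-kind symbols [ij,l] = (1/2)(d_i g_jl + d_j g_il - d_l g_ij): [xx,x] = E_x/2 = 0, [xx,y] = F_x - E_y/2 = 0, [xy,x] = E_y/2 = 0, [xy,y] = G_x/2 = 0, [yy,x] = F_y - G_x/2 = 0, [yy,y] = G_y/2 = -8
Gamma^x_ij = (G*[ij,x] - F*[ij,y])/(EG - F^2), Gamma^y_ij = (E*[ij,y] - F*[ij,x])/(EG - F^2)
Gamma_xxx = 0, Gamma_xxy = 0, Gamma_xyy = 0, Gamma_yxx = 0, Gamma_yxy = 0, Gamma_yyy = -8/5
X = (1, 1), Y = (5/8, -3/2) at the point


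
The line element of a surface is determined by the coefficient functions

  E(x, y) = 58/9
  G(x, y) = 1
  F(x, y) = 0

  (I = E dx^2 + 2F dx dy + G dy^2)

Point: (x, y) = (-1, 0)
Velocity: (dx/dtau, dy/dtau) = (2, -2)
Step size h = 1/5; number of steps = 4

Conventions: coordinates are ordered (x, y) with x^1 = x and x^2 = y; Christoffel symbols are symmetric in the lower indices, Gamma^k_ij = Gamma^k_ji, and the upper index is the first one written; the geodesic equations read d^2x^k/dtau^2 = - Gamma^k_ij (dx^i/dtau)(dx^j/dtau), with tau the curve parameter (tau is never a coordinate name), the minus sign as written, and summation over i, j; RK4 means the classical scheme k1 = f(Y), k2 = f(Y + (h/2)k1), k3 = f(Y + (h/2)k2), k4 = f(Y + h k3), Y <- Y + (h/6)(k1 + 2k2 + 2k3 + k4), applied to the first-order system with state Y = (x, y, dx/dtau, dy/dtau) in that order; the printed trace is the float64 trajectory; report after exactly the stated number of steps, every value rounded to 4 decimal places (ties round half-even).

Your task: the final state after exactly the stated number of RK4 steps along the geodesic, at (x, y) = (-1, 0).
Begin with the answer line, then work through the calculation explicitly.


Answer: x = 0.6000, y = -1.6000, dx/dtau = 2.0000, dy/dtau = -2.0000

f(Y) = (dx/dtau, dy/dtau, -Gamma^x_ij Y'^i Y'^j, -Gamma^y_ij Y'^i Y'^j) with the Gammas evaluated at the stage position; h = 0.200000; intermediate values shown to 6 dp
step 0: x = -1.0000, y = 0.0000, dx/dtau = 2.0000, dy/dtau = -2.0000
step 1:
  k1: at (x, y) = (-1.000000, 0.000000), (dx/dtau, dy/dtau) = (2.000000, -2.000000); Gamma_xxx = 0.000000, Gamma_xxy = 0.000000, Gamma_xyy = 0.000000, Gamma_yxx = 0.000000, Gamma_yxy = 0.000000, Gamma_yyy = 0.000000; k1 = (2.000000, -2.000000, 0.000000, 0.000000)
  k2: at (x, y) = (-0.800000, -0.200000), (dx/dtau, dy/dtau) = (2.000000, -2.000000); Gamma_xxx = 0.000000, Gamma_xxy = 0.000000, Gamma_xyy = 0.000000, Gamma_yxx = 0.000000, Gamma_yxy = 0.000000, Gamma_yyy = 0.000000; k2 = (2.000000, -2.000000, 0.000000, 0.000000)
  k3: at (x, y) = (-0.800000, -0.200000), (dx/dtau, dy/dtau) = (2.000000, -2.000000); Gamma_xxx = 0.000000, Gamma_xxy = 0.000000, Gamma_xyy = 0.000000, Gamma_yxx = 0.000000, Gamma_yxy = 0.000000, Gamma_yyy = 0.000000; k3 = (2.000000, -2.000000, 0.000000, 0.000000)
  k4: at (x, y) = (-0.600000, -0.400000), (dx/dtau, dy/dtau) = (2.000000, -2.000000); Gamma_xxx = 0.000000, Gamma_xxy = 0.000000, Gamma_xyy = 0.000000, Gamma_yxx = 0.000000, Gamma_yxy = 0.000000, Gamma_yyy = 0.000000; k4 = (2.000000, -2.000000, 0.000000, 0.000000)
  Y <- Y + (h/6)(k1 + 2k2 + 2k3 + k4): x = -0.6000, y = -0.4000, dx/dtau = 2.0000, dy/dtau = -2.0000
step 2:
  k1: at (x, y) = (-0.600000, -0.400000), (dx/dtau, dy/dtau) = (2.000000, -2.000000); Gamma_xxx = 0.000000, Gamma_xxy = 0.000000, Gamma_xyy = 0.000000, Gamma_yxx = 0.000000, Gamma_yxy = 0.000000, Gamma_yyy = 0.000000; k1 = (2.000000, -2.000000, 0.000000, 0.000000)
  k2: at (x, y) = (-0.400000, -0.600000), (dx/dtau, dy/dtau) = (2.000000, -2.000000); Gamma_xxx = 0.000000, Gamma_xxy = 0.000000, Gamma_xyy = 0.000000, Gamma_yxx = 0.000000, Gamma_yxy = 0.000000, Gamma_yyy = 0.000000; k2 = (2.000000, -2.000000, 0.000000, 0.000000)
  k3: at (x, y) = (-0.400000, -0.600000), (dx/dtau, dy/dtau) = (2.000000, -2.000000); Gamma_xxx = 0.000000, Gamma_xxy = 0.000000, Gamma_xyy = 0.000000, Gamma_yxx = 0.000000, Gamma_yxy = 0.000000, Gamma_yyy = 0.000000; k3 = (2.000000, -2.000000, 0.000000, 0.000000)
  k4: at (x, y) = (-0.200000, -0.800000), (dx/dtau, dy/dtau) = (2.000000, -2.000000); Gamma_xxx = 0.000000, Gamma_xxy = 0.000000, Gamma_xyy = 0.000000, Gamma_yxx = 0.000000, Gamma_yxy = 0.000000, Gamma_yyy = 0.000000; k4 = (2.000000, -2.000000, 0.000000, 0.000000)
  Y <- Y + (h/6)(k1 + 2k2 + 2k3 + k4): x = -0.2000, y = -0.8000, dx/dtau = 2.0000, dy/dtau = -2.0000
step 3:
  k1: at (x, y) = (-0.200000, -0.800000), (dx/dtau, dy/dtau) = (2.000000, -2.000000); Gamma_xxx = 0.000000, Gamma_xxy = 0.000000, Gamma_xyy = 0.000000, Gamma_yxx = 0.000000, Gamma_yxy = 0.000000, Gamma_yyy = 0.000000; k1 = (2.000000, -2.000000, 0.000000, 0.000000)
  k2: at (x, y) = (0.000000, -1.000000), (dx/dtau, dy/dtau) = (2.000000, -2.000000); Gamma_xxx = 0.000000, Gamma_xxy = 0.000000, Gamma_xyy = 0.000000, Gamma_yxx = 0.000000, Gamma_yxy = 0.000000, Gamma_yyy = 0.000000; k2 = (2.000000, -2.000000, 0.000000, 0.000000)
  k3: at (x, y) = (0.000000, -1.000000), (dx/dtau, dy/dtau) = (2.000000, -2.000000); Gamma_xxx = 0.000000, Gamma_xxy = 0.000000, Gamma_xyy = 0.000000, Gamma_yxx = 0.000000, Gamma_yxy = 0.000000, Gamma_yyy = 0.000000; k3 = (2.000000, -2.000000, 0.000000, 0.000000)
  k4: at (x, y) = (0.200000, -1.200000), (dx/dtau, dy/dtau) = (2.000000, -2.000000); Gamma_xxx = 0.000000, Gamma_xxy = 0.000000, Gamma_xyy = 0.000000, Gamma_yxx = 0.000000, Gamma_yxy = 0.000000, Gamma_yyy = 0.000000; k4 = (2.000000, -2.000000, 0.000000, 0.000000)
  Y <- Y + (h/6)(k1 + 2k2 + 2k3 + k4): x = 0.2000, y = -1.2000, dx/dtau = 2.0000, dy/dtau = -2.0000
step 4:
  k1: at (x, y) = (0.200000, -1.200000), (dx/dtau, dy/dtau) = (2.000000, -2.000000); Gamma_xxx = 0.000000, Gamma_xxy = 0.000000, Gamma_xyy = 0.000000, Gamma_yxx = 0.000000, Gamma_yxy = 0.000000, Gamma_yyy = 0.000000; k1 = (2.000000, -2.000000, 0.000000, 0.000000)
  k2: at (x, y) = (0.400000, -1.400000), (dx/dtau, dy/dtau) = (2.000000, -2.000000); Gamma_xxx = 0.000000, Gamma_xxy = 0.000000, Gamma_xyy = 0.000000, Gamma_yxx = 0.000000, Gamma_yxy = 0.000000, Gamma_yyy = 0.000000; k2 = (2.000000, -2.000000, 0.000000, 0.000000)
  k3: at (x, y) = (0.400000, -1.400000), (dx/dtau, dy/dtau) = (2.000000, -2.000000); Gamma_xxx = 0.000000, Gamma_xxy = 0.000000, Gamma_xyy = 0.000000, Gamma_yxx = 0.000000, Gamma_yxy = 0.000000, Gamma_yyy = 0.000000; k3 = (2.000000, -2.000000, 0.000000, 0.000000)
  k4: at (x, y) = (0.600000, -1.600000), (dx/dtau, dy/dtau) = (2.000000, -2.000000); Gamma_xxx = 0.000000, Gamma_xxy = 0.000000, Gamma_xyy = 0.000000, Gamma_yxx = 0.000000, Gamma_yxy = 0.000000, Gamma_yyy = 0.000000; k4 = (2.000000, -2.000000, 0.000000, 0.000000)
  Y <- Y + (h/6)(k1 + 2k2 + 2k3 + k4): x = 0.6000, y = -1.6000, dx/dtau = 2.0000, dy/dtau = -2.0000
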